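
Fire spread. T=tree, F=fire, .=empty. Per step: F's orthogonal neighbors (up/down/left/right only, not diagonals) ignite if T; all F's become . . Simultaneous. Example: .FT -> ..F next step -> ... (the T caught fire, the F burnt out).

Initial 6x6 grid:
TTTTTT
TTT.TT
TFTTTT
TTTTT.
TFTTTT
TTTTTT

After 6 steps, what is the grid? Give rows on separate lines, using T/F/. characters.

Step 1: 7 trees catch fire, 2 burn out
  TTTTTT
  TFT.TT
  F.FTTT
  TFTTT.
  F.FTTT
  TFTTTT
Step 2: 9 trees catch fire, 7 burn out
  TFTTTT
  F.F.TT
  ...FTT
  F.FTT.
  ...FTT
  F.FTTT
Step 3: 6 trees catch fire, 9 burn out
  F.FTTT
  ....TT
  ....FT
  ...FT.
  ....FT
  ...FTT
Step 4: 6 trees catch fire, 6 burn out
  ...FTT
  ....FT
  .....F
  ....F.
  .....F
  ....FT
Step 5: 3 trees catch fire, 6 burn out
  ....FT
  .....F
  ......
  ......
  ......
  .....F
Step 6: 1 trees catch fire, 3 burn out
  .....F
  ......
  ......
  ......
  ......
  ......

.....F
......
......
......
......
......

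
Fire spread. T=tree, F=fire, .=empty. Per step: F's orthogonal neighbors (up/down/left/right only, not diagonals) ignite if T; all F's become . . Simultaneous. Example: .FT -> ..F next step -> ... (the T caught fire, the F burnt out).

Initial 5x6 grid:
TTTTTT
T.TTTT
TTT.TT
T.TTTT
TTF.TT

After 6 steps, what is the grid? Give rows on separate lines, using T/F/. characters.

Step 1: 2 trees catch fire, 1 burn out
  TTTTTT
  T.TTTT
  TTT.TT
  T.FTTT
  TF..TT
Step 2: 3 trees catch fire, 2 burn out
  TTTTTT
  T.TTTT
  TTF.TT
  T..FTT
  F...TT
Step 3: 4 trees catch fire, 3 burn out
  TTTTTT
  T.FTTT
  TF..TT
  F...FT
  ....TT
Step 4: 6 trees catch fire, 4 burn out
  TTFTTT
  T..FTT
  F...FT
  .....F
  ....FT
Step 5: 6 trees catch fire, 6 burn out
  TF.FTT
  F...FT
  .....F
  ......
  .....F
Step 6: 3 trees catch fire, 6 burn out
  F...FT
  .....F
  ......
  ......
  ......

F...FT
.....F
......
......
......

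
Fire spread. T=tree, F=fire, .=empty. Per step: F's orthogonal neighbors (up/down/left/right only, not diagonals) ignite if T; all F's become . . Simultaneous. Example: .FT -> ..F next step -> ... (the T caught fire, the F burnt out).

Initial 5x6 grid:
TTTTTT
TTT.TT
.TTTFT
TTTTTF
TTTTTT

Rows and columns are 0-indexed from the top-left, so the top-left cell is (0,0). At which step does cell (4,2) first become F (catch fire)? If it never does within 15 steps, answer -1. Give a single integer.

Step 1: cell (4,2)='T' (+5 fires, +2 burnt)
Step 2: cell (4,2)='T' (+5 fires, +5 burnt)
Step 3: cell (4,2)='T' (+6 fires, +5 burnt)
Step 4: cell (4,2)='F' (+4 fires, +6 burnt)
  -> target ignites at step 4
Step 5: cell (4,2)='.' (+4 fires, +4 burnt)
Step 6: cell (4,2)='.' (+2 fires, +4 burnt)
Step 7: cell (4,2)='.' (+0 fires, +2 burnt)
  fire out at step 7

4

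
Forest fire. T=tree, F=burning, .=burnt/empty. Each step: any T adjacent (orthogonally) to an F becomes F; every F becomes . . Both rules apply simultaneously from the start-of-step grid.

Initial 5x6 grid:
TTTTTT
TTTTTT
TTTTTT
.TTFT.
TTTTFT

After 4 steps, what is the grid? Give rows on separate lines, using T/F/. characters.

Step 1: 5 trees catch fire, 2 burn out
  TTTTTT
  TTTTTT
  TTTFTT
  .TF.F.
  TTTF.F
Step 2: 5 trees catch fire, 5 burn out
  TTTTTT
  TTTFTT
  TTF.FT
  .F....
  TTF...
Step 3: 6 trees catch fire, 5 burn out
  TTTFTT
  TTF.FT
  TF...F
  ......
  TF....
Step 4: 6 trees catch fire, 6 burn out
  TTF.FT
  TF...F
  F.....
  ......
  F.....

TTF.FT
TF...F
F.....
......
F.....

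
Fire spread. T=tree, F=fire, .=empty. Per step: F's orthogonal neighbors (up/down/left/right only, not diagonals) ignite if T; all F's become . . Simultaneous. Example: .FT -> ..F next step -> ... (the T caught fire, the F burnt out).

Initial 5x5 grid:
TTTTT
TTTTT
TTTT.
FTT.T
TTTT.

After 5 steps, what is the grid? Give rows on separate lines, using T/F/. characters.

Step 1: 3 trees catch fire, 1 burn out
  TTTTT
  TTTTT
  FTTT.
  .FT.T
  FTTT.
Step 2: 4 trees catch fire, 3 burn out
  TTTTT
  FTTTT
  .FTT.
  ..F.T
  .FTT.
Step 3: 4 trees catch fire, 4 burn out
  FTTTT
  .FTTT
  ..FT.
  ....T
  ..FT.
Step 4: 4 trees catch fire, 4 burn out
  .FTTT
  ..FTT
  ...F.
  ....T
  ...F.
Step 5: 2 trees catch fire, 4 burn out
  ..FTT
  ...FT
  .....
  ....T
  .....

..FTT
...FT
.....
....T
.....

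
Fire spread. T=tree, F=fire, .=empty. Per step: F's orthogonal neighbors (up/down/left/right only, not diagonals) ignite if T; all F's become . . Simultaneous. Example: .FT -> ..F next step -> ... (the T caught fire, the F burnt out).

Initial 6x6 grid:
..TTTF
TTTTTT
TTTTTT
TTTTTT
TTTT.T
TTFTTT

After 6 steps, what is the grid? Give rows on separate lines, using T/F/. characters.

Step 1: 5 trees catch fire, 2 burn out
  ..TTF.
  TTTTTF
  TTTTTT
  TTTTTT
  TTFT.T
  TF.FTT
Step 2: 8 trees catch fire, 5 burn out
  ..TF..
  TTTTF.
  TTTTTF
  TTFTTT
  TF.F.T
  F...FT
Step 3: 9 trees catch fire, 8 burn out
  ..F...
  TTTF..
  TTFTF.
  TF.FTF
  F....T
  .....F
Step 4: 6 trees catch fire, 9 burn out
  ......
  TTF...
  TF.F..
  F...F.
  .....F
  ......
Step 5: 2 trees catch fire, 6 burn out
  ......
  TF....
  F.....
  ......
  ......
  ......
Step 6: 1 trees catch fire, 2 burn out
  ......
  F.....
  ......
  ......
  ......
  ......

......
F.....
......
......
......
......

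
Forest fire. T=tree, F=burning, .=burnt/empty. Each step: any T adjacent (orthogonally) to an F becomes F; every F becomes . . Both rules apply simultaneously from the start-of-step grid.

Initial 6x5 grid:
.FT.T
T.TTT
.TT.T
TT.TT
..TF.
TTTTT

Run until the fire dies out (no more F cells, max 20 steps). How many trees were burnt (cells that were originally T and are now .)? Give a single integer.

Step 1: +4 fires, +2 burnt (F count now 4)
Step 2: +4 fires, +4 burnt (F count now 4)
Step 3: +4 fires, +4 burnt (F count now 4)
Step 4: +3 fires, +4 burnt (F count now 3)
Step 5: +2 fires, +3 burnt (F count now 2)
Step 6: +1 fires, +2 burnt (F count now 1)
Step 7: +0 fires, +1 burnt (F count now 0)
Fire out after step 7
Initially T: 19, now '.': 29
Total burnt (originally-T cells now '.'): 18

Answer: 18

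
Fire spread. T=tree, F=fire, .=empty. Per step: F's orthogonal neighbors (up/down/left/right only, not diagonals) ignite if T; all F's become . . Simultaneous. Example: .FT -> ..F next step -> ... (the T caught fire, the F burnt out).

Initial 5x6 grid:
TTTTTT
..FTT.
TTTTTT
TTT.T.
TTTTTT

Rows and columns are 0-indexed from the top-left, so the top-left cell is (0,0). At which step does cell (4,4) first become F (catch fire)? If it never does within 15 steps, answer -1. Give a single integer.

Step 1: cell (4,4)='T' (+3 fires, +1 burnt)
Step 2: cell (4,4)='T' (+6 fires, +3 burnt)
Step 3: cell (4,4)='T' (+6 fires, +6 burnt)
Step 4: cell (4,4)='T' (+6 fires, +6 burnt)
Step 5: cell (4,4)='F' (+2 fires, +6 burnt)
  -> target ignites at step 5
Step 6: cell (4,4)='.' (+1 fires, +2 burnt)
Step 7: cell (4,4)='.' (+0 fires, +1 burnt)
  fire out at step 7

5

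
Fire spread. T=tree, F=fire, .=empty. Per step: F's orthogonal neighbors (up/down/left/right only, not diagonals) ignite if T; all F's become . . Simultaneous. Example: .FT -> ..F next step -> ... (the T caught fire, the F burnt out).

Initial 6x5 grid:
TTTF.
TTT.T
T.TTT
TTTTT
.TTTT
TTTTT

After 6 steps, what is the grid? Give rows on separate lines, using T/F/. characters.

Step 1: 1 trees catch fire, 1 burn out
  TTF..
  TTT.T
  T.TTT
  TTTTT
  .TTTT
  TTTTT
Step 2: 2 trees catch fire, 1 burn out
  TF...
  TTF.T
  T.TTT
  TTTTT
  .TTTT
  TTTTT
Step 3: 3 trees catch fire, 2 burn out
  F....
  TF..T
  T.FTT
  TTTTT
  .TTTT
  TTTTT
Step 4: 3 trees catch fire, 3 burn out
  .....
  F...T
  T..FT
  TTFTT
  .TTTT
  TTTTT
Step 5: 5 trees catch fire, 3 burn out
  .....
  ....T
  F...F
  TF.FT
  .TFTT
  TTTTT
Step 6: 6 trees catch fire, 5 burn out
  .....
  ....F
  .....
  F...F
  .F.FT
  TTFTT

.....
....F
.....
F...F
.F.FT
TTFTT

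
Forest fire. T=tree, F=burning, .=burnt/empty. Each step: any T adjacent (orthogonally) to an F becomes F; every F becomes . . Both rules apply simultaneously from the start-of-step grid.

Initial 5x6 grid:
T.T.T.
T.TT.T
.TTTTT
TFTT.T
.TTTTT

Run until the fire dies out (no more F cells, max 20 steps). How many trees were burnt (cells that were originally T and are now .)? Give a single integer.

Step 1: +4 fires, +1 burnt (F count now 4)
Step 2: +3 fires, +4 burnt (F count now 3)
Step 3: +3 fires, +3 burnt (F count now 3)
Step 4: +4 fires, +3 burnt (F count now 4)
Step 5: +2 fires, +4 burnt (F count now 2)
Step 6: +2 fires, +2 burnt (F count now 2)
Step 7: +0 fires, +2 burnt (F count now 0)
Fire out after step 7
Initially T: 21, now '.': 27
Total burnt (originally-T cells now '.'): 18

Answer: 18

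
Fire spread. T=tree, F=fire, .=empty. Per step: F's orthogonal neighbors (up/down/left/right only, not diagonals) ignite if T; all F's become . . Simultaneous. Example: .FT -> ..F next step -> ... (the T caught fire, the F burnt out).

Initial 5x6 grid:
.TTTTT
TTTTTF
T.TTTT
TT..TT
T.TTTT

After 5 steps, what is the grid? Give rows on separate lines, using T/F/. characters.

Step 1: 3 trees catch fire, 1 burn out
  .TTTTF
  TTTTF.
  T.TTTF
  TT..TT
  T.TTTT
Step 2: 4 trees catch fire, 3 burn out
  .TTTF.
  TTTF..
  T.TTF.
  TT..TF
  T.TTTT
Step 3: 5 trees catch fire, 4 burn out
  .TTF..
  TTF...
  T.TF..
  TT..F.
  T.TTTF
Step 4: 4 trees catch fire, 5 burn out
  .TF...
  TF....
  T.F...
  TT....
  T.TTF.
Step 5: 3 trees catch fire, 4 burn out
  .F....
  F.....
  T.....
  TT....
  T.TF..

.F....
F.....
T.....
TT....
T.TF..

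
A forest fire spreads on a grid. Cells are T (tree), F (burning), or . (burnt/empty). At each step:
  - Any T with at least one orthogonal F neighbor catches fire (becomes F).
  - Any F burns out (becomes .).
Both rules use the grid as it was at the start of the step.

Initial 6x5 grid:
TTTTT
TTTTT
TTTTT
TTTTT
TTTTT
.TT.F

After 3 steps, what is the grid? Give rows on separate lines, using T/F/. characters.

Step 1: 1 trees catch fire, 1 burn out
  TTTTT
  TTTTT
  TTTTT
  TTTTT
  TTTTF
  .TT..
Step 2: 2 trees catch fire, 1 burn out
  TTTTT
  TTTTT
  TTTTT
  TTTTF
  TTTF.
  .TT..
Step 3: 3 trees catch fire, 2 burn out
  TTTTT
  TTTTT
  TTTTF
  TTTF.
  TTF..
  .TT..

TTTTT
TTTTT
TTTTF
TTTF.
TTF..
.TT..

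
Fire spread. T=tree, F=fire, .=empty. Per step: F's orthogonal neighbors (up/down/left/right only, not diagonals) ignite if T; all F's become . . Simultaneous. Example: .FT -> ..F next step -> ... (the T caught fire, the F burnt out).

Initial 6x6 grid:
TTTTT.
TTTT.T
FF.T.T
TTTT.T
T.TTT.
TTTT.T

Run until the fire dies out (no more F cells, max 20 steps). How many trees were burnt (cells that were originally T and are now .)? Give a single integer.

Answer: 22

Derivation:
Step 1: +4 fires, +2 burnt (F count now 4)
Step 2: +5 fires, +4 burnt (F count now 5)
Step 3: +5 fires, +5 burnt (F count now 5)
Step 4: +5 fires, +5 burnt (F count now 5)
Step 5: +3 fires, +5 burnt (F count now 3)
Step 6: +0 fires, +3 burnt (F count now 0)
Fire out after step 6
Initially T: 26, now '.': 32
Total burnt (originally-T cells now '.'): 22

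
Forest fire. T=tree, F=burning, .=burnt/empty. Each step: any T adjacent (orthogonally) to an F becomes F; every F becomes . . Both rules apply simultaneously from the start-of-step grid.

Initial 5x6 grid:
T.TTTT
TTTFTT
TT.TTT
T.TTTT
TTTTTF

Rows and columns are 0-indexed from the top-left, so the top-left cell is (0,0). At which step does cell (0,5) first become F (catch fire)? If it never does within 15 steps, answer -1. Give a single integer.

Step 1: cell (0,5)='T' (+6 fires, +2 burnt)
Step 2: cell (0,5)='T' (+9 fires, +6 burnt)
Step 3: cell (0,5)='F' (+5 fires, +9 burnt)
  -> target ignites at step 3
Step 4: cell (0,5)='.' (+3 fires, +5 burnt)
Step 5: cell (0,5)='.' (+2 fires, +3 burnt)
Step 6: cell (0,5)='.' (+0 fires, +2 burnt)
  fire out at step 6

3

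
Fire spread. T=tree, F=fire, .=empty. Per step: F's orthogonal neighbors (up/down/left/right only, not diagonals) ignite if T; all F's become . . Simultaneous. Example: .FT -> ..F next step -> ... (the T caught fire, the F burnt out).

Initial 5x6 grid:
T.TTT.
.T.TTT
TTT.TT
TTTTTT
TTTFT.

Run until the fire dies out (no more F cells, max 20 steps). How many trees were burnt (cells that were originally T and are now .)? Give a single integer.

Step 1: +3 fires, +1 burnt (F count now 3)
Step 2: +3 fires, +3 burnt (F count now 3)
Step 3: +5 fires, +3 burnt (F count now 5)
Step 4: +4 fires, +5 burnt (F count now 4)
Step 5: +5 fires, +4 burnt (F count now 5)
Step 6: +1 fires, +5 burnt (F count now 1)
Step 7: +1 fires, +1 burnt (F count now 1)
Step 8: +0 fires, +1 burnt (F count now 0)
Fire out after step 8
Initially T: 23, now '.': 29
Total burnt (originally-T cells now '.'): 22

Answer: 22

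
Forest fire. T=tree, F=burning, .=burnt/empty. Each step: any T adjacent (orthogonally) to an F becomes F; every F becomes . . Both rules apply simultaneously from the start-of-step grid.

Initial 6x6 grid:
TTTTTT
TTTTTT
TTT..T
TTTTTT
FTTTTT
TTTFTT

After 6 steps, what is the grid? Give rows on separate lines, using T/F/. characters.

Step 1: 6 trees catch fire, 2 burn out
  TTTTTT
  TTTTTT
  TTT..T
  FTTTTT
  .FTFTT
  FTF.FT
Step 2: 7 trees catch fire, 6 burn out
  TTTTTT
  TTTTTT
  FTT..T
  .FTFTT
  ..F.FT
  .F...F
Step 3: 5 trees catch fire, 7 burn out
  TTTTTT
  FTTTTT
  .FT..T
  ..F.FT
  .....F
  ......
Step 4: 4 trees catch fire, 5 burn out
  FTTTTT
  .FTTTT
  ..F..T
  .....F
  ......
  ......
Step 5: 3 trees catch fire, 4 burn out
  .FTTTT
  ..FTTT
  .....F
  ......
  ......
  ......
Step 6: 3 trees catch fire, 3 burn out
  ..FTTT
  ...FTF
  ......
  ......
  ......
  ......

..FTTT
...FTF
......
......
......
......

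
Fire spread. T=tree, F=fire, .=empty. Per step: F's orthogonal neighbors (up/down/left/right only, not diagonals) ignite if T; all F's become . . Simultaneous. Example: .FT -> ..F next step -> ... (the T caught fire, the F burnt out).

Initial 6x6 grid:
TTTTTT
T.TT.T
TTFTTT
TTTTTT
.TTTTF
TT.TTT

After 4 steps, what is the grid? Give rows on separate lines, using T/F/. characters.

Step 1: 7 trees catch fire, 2 burn out
  TTTTTT
  T.FT.T
  TF.FTT
  TTFTTF
  .TTTF.
  TT.TTF
Step 2: 11 trees catch fire, 7 burn out
  TTFTTT
  T..F.T
  F...FF
  TF.FF.
  .TFF..
  TT.TF.
Step 3: 7 trees catch fire, 11 burn out
  TF.FTT
  F....F
  ......
  F.....
  .F....
  TT.F..
Step 4: 4 trees catch fire, 7 burn out
  F...FF
  ......
  ......
  ......
  ......
  TF....

F...FF
......
......
......
......
TF....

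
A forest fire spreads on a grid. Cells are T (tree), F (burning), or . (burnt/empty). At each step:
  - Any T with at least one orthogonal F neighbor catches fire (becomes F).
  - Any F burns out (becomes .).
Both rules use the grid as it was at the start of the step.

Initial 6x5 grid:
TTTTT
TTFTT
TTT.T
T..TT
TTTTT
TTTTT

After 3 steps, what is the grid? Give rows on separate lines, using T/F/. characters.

Step 1: 4 trees catch fire, 1 burn out
  TTFTT
  TF.FT
  TTF.T
  T..TT
  TTTTT
  TTTTT
Step 2: 5 trees catch fire, 4 burn out
  TF.FT
  F...F
  TF..T
  T..TT
  TTTTT
  TTTTT
Step 3: 4 trees catch fire, 5 burn out
  F...F
  .....
  F...F
  T..TT
  TTTTT
  TTTTT

F...F
.....
F...F
T..TT
TTTTT
TTTTT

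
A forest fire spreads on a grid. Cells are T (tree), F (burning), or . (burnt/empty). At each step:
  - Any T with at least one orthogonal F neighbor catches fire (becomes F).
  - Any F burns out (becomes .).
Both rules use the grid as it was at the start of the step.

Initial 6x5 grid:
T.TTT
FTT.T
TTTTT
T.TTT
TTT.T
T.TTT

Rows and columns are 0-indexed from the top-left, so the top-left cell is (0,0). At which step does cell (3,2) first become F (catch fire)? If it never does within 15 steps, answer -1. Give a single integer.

Step 1: cell (3,2)='T' (+3 fires, +1 burnt)
Step 2: cell (3,2)='T' (+3 fires, +3 burnt)
Step 3: cell (3,2)='T' (+3 fires, +3 burnt)
Step 4: cell (3,2)='F' (+5 fires, +3 burnt)
  -> target ignites at step 4
Step 5: cell (3,2)='.' (+4 fires, +5 burnt)
Step 6: cell (3,2)='.' (+3 fires, +4 burnt)
Step 7: cell (3,2)='.' (+2 fires, +3 burnt)
Step 8: cell (3,2)='.' (+1 fires, +2 burnt)
Step 9: cell (3,2)='.' (+0 fires, +1 burnt)
  fire out at step 9

4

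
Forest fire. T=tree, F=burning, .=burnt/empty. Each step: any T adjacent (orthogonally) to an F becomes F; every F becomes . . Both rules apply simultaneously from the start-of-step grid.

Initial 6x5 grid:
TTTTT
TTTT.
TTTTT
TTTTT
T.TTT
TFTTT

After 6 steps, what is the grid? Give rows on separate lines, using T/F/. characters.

Step 1: 2 trees catch fire, 1 burn out
  TTTTT
  TTTT.
  TTTTT
  TTTTT
  T.TTT
  F.FTT
Step 2: 3 trees catch fire, 2 burn out
  TTTTT
  TTTT.
  TTTTT
  TTTTT
  F.FTT
  ...FT
Step 3: 4 trees catch fire, 3 burn out
  TTTTT
  TTTT.
  TTTTT
  FTFTT
  ...FT
  ....F
Step 4: 5 trees catch fire, 4 burn out
  TTTTT
  TTTT.
  FTFTT
  .F.FT
  ....F
  .....
Step 5: 5 trees catch fire, 5 burn out
  TTTTT
  FTFT.
  .F.FT
  ....F
  .....
  .....
Step 6: 5 trees catch fire, 5 burn out
  FTFTT
  .F.F.
  ....F
  .....
  .....
  .....

FTFTT
.F.F.
....F
.....
.....
.....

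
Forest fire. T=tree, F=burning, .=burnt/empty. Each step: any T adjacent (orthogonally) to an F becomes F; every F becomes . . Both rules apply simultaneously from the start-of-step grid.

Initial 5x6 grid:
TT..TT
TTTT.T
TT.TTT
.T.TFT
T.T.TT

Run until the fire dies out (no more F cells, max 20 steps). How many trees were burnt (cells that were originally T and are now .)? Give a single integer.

Answer: 19

Derivation:
Step 1: +4 fires, +1 burnt (F count now 4)
Step 2: +3 fires, +4 burnt (F count now 3)
Step 3: +2 fires, +3 burnt (F count now 2)
Step 4: +2 fires, +2 burnt (F count now 2)
Step 5: +2 fires, +2 burnt (F count now 2)
Step 6: +3 fires, +2 burnt (F count now 3)
Step 7: +3 fires, +3 burnt (F count now 3)
Step 8: +0 fires, +3 burnt (F count now 0)
Fire out after step 8
Initially T: 21, now '.': 28
Total burnt (originally-T cells now '.'): 19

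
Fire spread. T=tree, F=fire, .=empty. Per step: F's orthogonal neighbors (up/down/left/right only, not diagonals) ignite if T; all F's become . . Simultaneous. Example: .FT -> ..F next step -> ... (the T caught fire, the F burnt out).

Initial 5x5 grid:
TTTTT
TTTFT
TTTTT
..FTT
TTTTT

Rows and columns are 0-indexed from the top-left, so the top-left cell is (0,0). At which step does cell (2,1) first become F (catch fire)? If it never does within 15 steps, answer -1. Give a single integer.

Step 1: cell (2,1)='T' (+7 fires, +2 burnt)
Step 2: cell (2,1)='F' (+8 fires, +7 burnt)
  -> target ignites at step 2
Step 3: cell (2,1)='.' (+5 fires, +8 burnt)
Step 4: cell (2,1)='.' (+1 fires, +5 burnt)
Step 5: cell (2,1)='.' (+0 fires, +1 burnt)
  fire out at step 5

2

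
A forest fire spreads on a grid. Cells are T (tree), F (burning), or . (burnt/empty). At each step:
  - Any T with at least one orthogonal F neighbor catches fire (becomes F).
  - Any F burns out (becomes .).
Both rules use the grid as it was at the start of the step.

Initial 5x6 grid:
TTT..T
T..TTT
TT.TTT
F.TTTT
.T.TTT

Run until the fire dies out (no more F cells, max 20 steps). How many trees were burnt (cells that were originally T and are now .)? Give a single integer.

Answer: 6

Derivation:
Step 1: +1 fires, +1 burnt (F count now 1)
Step 2: +2 fires, +1 burnt (F count now 2)
Step 3: +1 fires, +2 burnt (F count now 1)
Step 4: +1 fires, +1 burnt (F count now 1)
Step 5: +1 fires, +1 burnt (F count now 1)
Step 6: +0 fires, +1 burnt (F count now 0)
Fire out after step 6
Initially T: 21, now '.': 15
Total burnt (originally-T cells now '.'): 6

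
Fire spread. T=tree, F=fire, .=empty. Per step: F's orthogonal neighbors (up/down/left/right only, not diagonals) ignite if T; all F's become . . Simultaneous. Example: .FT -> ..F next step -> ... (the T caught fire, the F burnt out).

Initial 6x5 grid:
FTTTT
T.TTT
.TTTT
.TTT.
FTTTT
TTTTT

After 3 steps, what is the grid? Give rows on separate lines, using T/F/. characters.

Step 1: 4 trees catch fire, 2 burn out
  .FTTT
  F.TTT
  .TTTT
  .TTT.
  .FTTT
  FTTTT
Step 2: 4 trees catch fire, 4 burn out
  ..FTT
  ..TTT
  .TTTT
  .FTT.
  ..FTT
  .FTTT
Step 3: 6 trees catch fire, 4 burn out
  ...FT
  ..FTT
  .FTTT
  ..FT.
  ...FT
  ..FTT

...FT
..FTT
.FTTT
..FT.
...FT
..FTT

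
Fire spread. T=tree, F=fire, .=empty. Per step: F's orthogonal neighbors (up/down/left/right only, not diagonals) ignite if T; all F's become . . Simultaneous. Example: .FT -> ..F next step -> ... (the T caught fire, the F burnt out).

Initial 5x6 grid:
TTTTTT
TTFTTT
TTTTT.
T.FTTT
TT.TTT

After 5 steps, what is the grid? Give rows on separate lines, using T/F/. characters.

Step 1: 5 trees catch fire, 2 burn out
  TTFTTT
  TF.FTT
  TTFTT.
  T..FTT
  TT.TTT
Step 2: 8 trees catch fire, 5 burn out
  TF.FTT
  F...FT
  TF.FT.
  T...FT
  TT.FTT
Step 3: 7 trees catch fire, 8 burn out
  F...FT
  .....F
  F...F.
  T....F
  TT..FT
Step 4: 3 trees catch fire, 7 burn out
  .....F
  ......
  ......
  F.....
  TT...F
Step 5: 1 trees catch fire, 3 burn out
  ......
  ......
  ......
  ......
  FT....

......
......
......
......
FT....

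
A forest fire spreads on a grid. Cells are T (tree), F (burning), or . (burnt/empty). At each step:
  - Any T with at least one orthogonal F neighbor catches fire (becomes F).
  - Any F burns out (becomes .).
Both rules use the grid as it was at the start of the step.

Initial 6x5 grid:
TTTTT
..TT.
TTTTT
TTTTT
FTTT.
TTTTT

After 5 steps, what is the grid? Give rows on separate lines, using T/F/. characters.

Step 1: 3 trees catch fire, 1 burn out
  TTTTT
  ..TT.
  TTTTT
  FTTTT
  .FTT.
  FTTTT
Step 2: 4 trees catch fire, 3 burn out
  TTTTT
  ..TT.
  FTTTT
  .FTTT
  ..FT.
  .FTTT
Step 3: 4 trees catch fire, 4 burn out
  TTTTT
  ..TT.
  .FTTT
  ..FTT
  ...F.
  ..FTT
Step 4: 3 trees catch fire, 4 burn out
  TTTTT
  ..TT.
  ..FTT
  ...FT
  .....
  ...FT
Step 5: 4 trees catch fire, 3 burn out
  TTTTT
  ..FT.
  ...FT
  ....F
  .....
  ....F

TTTTT
..FT.
...FT
....F
.....
....F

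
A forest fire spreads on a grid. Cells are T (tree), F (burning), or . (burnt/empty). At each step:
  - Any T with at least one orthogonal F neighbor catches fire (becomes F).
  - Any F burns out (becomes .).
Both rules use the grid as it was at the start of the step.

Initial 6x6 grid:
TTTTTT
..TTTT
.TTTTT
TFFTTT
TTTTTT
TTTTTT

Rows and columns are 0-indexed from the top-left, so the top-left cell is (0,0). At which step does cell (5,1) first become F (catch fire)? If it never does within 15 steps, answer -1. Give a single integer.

Step 1: cell (5,1)='T' (+6 fires, +2 burnt)
Step 2: cell (5,1)='F' (+7 fires, +6 burnt)
  -> target ignites at step 2
Step 3: cell (5,1)='.' (+7 fires, +7 burnt)
Step 4: cell (5,1)='.' (+6 fires, +7 burnt)
Step 5: cell (5,1)='.' (+4 fires, +6 burnt)
Step 6: cell (5,1)='.' (+1 fires, +4 burnt)
Step 7: cell (5,1)='.' (+0 fires, +1 burnt)
  fire out at step 7

2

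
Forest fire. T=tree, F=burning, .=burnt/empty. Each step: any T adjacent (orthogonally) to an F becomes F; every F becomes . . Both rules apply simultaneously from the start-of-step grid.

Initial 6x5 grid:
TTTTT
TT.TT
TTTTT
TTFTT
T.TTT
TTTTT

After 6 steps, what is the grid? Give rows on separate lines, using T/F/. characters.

Step 1: 4 trees catch fire, 1 burn out
  TTTTT
  TT.TT
  TTFTT
  TF.FT
  T.FTT
  TTTTT
Step 2: 6 trees catch fire, 4 burn out
  TTTTT
  TT.TT
  TF.FT
  F...F
  T..FT
  TTFTT
Step 3: 8 trees catch fire, 6 burn out
  TTTTT
  TF.FT
  F...F
  .....
  F...F
  TF.FT
Step 4: 6 trees catch fire, 8 burn out
  TFTFT
  F...F
  .....
  .....
  .....
  F...F
Step 5: 3 trees catch fire, 6 burn out
  F.F.F
  .....
  .....
  .....
  .....
  .....
Step 6: 0 trees catch fire, 3 burn out
  .....
  .....
  .....
  .....
  .....
  .....

.....
.....
.....
.....
.....
.....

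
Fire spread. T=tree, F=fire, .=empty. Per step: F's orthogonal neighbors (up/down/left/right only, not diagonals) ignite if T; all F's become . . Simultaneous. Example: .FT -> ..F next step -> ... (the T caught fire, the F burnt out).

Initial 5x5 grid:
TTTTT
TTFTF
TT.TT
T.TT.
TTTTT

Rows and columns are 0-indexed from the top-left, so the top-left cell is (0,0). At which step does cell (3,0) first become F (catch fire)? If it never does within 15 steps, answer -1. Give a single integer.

Step 1: cell (3,0)='T' (+5 fires, +2 burnt)
Step 2: cell (3,0)='T' (+5 fires, +5 burnt)
Step 3: cell (3,0)='T' (+3 fires, +5 burnt)
Step 4: cell (3,0)='F' (+3 fires, +3 burnt)
  -> target ignites at step 4
Step 5: cell (3,0)='.' (+3 fires, +3 burnt)
Step 6: cell (3,0)='.' (+1 fires, +3 burnt)
Step 7: cell (3,0)='.' (+0 fires, +1 burnt)
  fire out at step 7

4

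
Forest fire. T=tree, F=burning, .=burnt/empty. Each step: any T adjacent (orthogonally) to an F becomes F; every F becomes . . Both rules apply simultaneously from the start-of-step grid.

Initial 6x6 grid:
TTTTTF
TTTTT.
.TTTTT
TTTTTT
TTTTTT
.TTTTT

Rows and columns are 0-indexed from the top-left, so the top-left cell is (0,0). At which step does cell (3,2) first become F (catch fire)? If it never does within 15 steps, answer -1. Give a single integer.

Step 1: cell (3,2)='T' (+1 fires, +1 burnt)
Step 2: cell (3,2)='T' (+2 fires, +1 burnt)
Step 3: cell (3,2)='T' (+3 fires, +2 burnt)
Step 4: cell (3,2)='T' (+5 fires, +3 burnt)
Step 5: cell (3,2)='T' (+6 fires, +5 burnt)
Step 6: cell (3,2)='F' (+6 fires, +6 burnt)
  -> target ignites at step 6
Step 7: cell (3,2)='.' (+4 fires, +6 burnt)
Step 8: cell (3,2)='.' (+3 fires, +4 burnt)
Step 9: cell (3,2)='.' (+2 fires, +3 burnt)
Step 10: cell (3,2)='.' (+0 fires, +2 burnt)
  fire out at step 10

6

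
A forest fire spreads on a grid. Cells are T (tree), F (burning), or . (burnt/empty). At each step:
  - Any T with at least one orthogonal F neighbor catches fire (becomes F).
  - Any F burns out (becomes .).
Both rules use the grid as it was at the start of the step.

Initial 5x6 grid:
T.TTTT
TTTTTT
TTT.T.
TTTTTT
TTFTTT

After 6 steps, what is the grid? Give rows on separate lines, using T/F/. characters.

Step 1: 3 trees catch fire, 1 burn out
  T.TTTT
  TTTTTT
  TTT.T.
  TTFTTT
  TF.FTT
Step 2: 5 trees catch fire, 3 burn out
  T.TTTT
  TTTTTT
  TTF.T.
  TF.FTT
  F...FT
Step 3: 5 trees catch fire, 5 burn out
  T.TTTT
  TTFTTT
  TF..T.
  F...FT
  .....F
Step 4: 6 trees catch fire, 5 burn out
  T.FTTT
  TF.FTT
  F...F.
  .....F
  ......
Step 5: 3 trees catch fire, 6 burn out
  T..FTT
  F...FT
  ......
  ......
  ......
Step 6: 3 trees catch fire, 3 burn out
  F...FT
  .....F
  ......
  ......
  ......

F...FT
.....F
......
......
......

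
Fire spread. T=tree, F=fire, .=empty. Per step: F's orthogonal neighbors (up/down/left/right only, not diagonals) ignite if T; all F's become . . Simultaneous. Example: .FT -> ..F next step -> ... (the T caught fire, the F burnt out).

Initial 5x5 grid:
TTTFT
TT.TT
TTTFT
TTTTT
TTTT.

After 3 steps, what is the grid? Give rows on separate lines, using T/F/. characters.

Step 1: 6 trees catch fire, 2 burn out
  TTF.F
  TT.FT
  TTF.F
  TTTFT
  TTTT.
Step 2: 6 trees catch fire, 6 burn out
  TF...
  TT..F
  TF...
  TTF.F
  TTTF.
Step 3: 5 trees catch fire, 6 burn out
  F....
  TF...
  F....
  TF...
  TTF..

F....
TF...
F....
TF...
TTF..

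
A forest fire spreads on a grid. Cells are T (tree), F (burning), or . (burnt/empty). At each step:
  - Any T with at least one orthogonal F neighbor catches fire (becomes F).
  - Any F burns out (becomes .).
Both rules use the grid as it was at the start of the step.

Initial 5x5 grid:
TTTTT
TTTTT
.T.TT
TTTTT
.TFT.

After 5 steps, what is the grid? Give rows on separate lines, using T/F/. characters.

Step 1: 3 trees catch fire, 1 burn out
  TTTTT
  TTTTT
  .T.TT
  TTFTT
  .F.F.
Step 2: 2 trees catch fire, 3 burn out
  TTTTT
  TTTTT
  .T.TT
  TF.FT
  .....
Step 3: 4 trees catch fire, 2 burn out
  TTTTT
  TTTTT
  .F.FT
  F...F
  .....
Step 4: 3 trees catch fire, 4 burn out
  TTTTT
  TFTFT
  ....F
  .....
  .....
Step 5: 5 trees catch fire, 3 burn out
  TFTFT
  F.F.F
  .....
  .....
  .....

TFTFT
F.F.F
.....
.....
.....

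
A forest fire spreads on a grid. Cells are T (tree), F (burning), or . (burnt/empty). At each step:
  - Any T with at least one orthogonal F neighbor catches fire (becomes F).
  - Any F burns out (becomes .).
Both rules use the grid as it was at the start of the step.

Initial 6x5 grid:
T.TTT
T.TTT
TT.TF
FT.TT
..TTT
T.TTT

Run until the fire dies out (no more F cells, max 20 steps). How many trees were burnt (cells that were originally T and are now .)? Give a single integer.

Answer: 20

Derivation:
Step 1: +5 fires, +2 burnt (F count now 5)
Step 2: +6 fires, +5 burnt (F count now 6)
Step 3: +5 fires, +6 burnt (F count now 5)
Step 4: +3 fires, +5 burnt (F count now 3)
Step 5: +1 fires, +3 burnt (F count now 1)
Step 6: +0 fires, +1 burnt (F count now 0)
Fire out after step 6
Initially T: 21, now '.': 29
Total burnt (originally-T cells now '.'): 20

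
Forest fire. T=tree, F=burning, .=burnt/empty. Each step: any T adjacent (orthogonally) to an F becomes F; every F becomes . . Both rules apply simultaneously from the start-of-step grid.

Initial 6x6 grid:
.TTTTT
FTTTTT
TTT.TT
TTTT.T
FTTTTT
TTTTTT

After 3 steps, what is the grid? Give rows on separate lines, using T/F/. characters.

Step 1: 5 trees catch fire, 2 burn out
  .TTTTT
  .FTTTT
  FTT.TT
  FTTT.T
  .FTTTT
  FTTTTT
Step 2: 6 trees catch fire, 5 burn out
  .FTTTT
  ..FTTT
  .FT.TT
  .FTT.T
  ..FTTT
  .FTTTT
Step 3: 6 trees catch fire, 6 burn out
  ..FTTT
  ...FTT
  ..F.TT
  ..FT.T
  ...FTT
  ..FTTT

..FTTT
...FTT
..F.TT
..FT.T
...FTT
..FTTT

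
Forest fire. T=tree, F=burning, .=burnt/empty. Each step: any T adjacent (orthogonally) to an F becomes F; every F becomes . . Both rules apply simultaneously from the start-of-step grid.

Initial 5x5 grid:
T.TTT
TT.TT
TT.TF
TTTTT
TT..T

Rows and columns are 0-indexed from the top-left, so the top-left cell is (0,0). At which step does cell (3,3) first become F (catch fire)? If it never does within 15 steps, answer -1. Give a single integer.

Step 1: cell (3,3)='T' (+3 fires, +1 burnt)
Step 2: cell (3,3)='F' (+4 fires, +3 burnt)
  -> target ignites at step 2
Step 3: cell (3,3)='.' (+2 fires, +4 burnt)
Step 4: cell (3,3)='.' (+2 fires, +2 burnt)
Step 5: cell (3,3)='.' (+3 fires, +2 burnt)
Step 6: cell (3,3)='.' (+3 fires, +3 burnt)
Step 7: cell (3,3)='.' (+1 fires, +3 burnt)
Step 8: cell (3,3)='.' (+1 fires, +1 burnt)
Step 9: cell (3,3)='.' (+0 fires, +1 burnt)
  fire out at step 9

2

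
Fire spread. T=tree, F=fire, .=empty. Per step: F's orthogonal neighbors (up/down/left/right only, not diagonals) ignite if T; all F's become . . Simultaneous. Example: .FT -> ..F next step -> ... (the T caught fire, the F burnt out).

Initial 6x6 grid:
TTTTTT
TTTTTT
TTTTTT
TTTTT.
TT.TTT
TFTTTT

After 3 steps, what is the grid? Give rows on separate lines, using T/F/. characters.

Step 1: 3 trees catch fire, 1 burn out
  TTTTTT
  TTTTTT
  TTTTTT
  TTTTT.
  TF.TTT
  F.FTTT
Step 2: 3 trees catch fire, 3 burn out
  TTTTTT
  TTTTTT
  TTTTTT
  TFTTT.
  F..TTT
  ...FTT
Step 3: 5 trees catch fire, 3 burn out
  TTTTTT
  TTTTTT
  TFTTTT
  F.FTT.
  ...FTT
  ....FT

TTTTTT
TTTTTT
TFTTTT
F.FTT.
...FTT
....FT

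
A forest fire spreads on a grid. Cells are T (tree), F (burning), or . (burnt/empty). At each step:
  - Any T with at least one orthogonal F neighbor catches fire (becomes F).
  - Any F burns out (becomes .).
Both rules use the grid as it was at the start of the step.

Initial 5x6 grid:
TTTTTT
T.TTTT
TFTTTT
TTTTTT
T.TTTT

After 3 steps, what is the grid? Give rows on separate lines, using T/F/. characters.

Step 1: 3 trees catch fire, 1 burn out
  TTTTTT
  T.TTTT
  F.FTTT
  TFTTTT
  T.TTTT
Step 2: 5 trees catch fire, 3 burn out
  TTTTTT
  F.FTTT
  ...FTT
  F.FTTT
  T.TTTT
Step 3: 7 trees catch fire, 5 burn out
  FTFTTT
  ...FTT
  ....FT
  ...FTT
  F.FTTT

FTFTTT
...FTT
....FT
...FTT
F.FTTT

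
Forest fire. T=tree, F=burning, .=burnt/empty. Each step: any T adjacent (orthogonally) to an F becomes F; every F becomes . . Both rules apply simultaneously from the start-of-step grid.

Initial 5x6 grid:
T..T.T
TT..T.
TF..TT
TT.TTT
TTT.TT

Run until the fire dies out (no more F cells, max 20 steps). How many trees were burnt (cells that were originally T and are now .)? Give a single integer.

Step 1: +3 fires, +1 burnt (F count now 3)
Step 2: +3 fires, +3 burnt (F count now 3)
Step 3: +3 fires, +3 burnt (F count now 3)
Step 4: +0 fires, +3 burnt (F count now 0)
Fire out after step 4
Initially T: 19, now '.': 20
Total burnt (originally-T cells now '.'): 9

Answer: 9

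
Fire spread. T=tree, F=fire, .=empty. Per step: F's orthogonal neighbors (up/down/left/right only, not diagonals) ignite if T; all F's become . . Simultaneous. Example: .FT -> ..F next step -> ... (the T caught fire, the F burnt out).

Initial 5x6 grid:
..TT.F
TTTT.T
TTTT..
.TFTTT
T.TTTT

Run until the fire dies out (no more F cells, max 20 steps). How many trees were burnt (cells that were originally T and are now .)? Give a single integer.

Answer: 19

Derivation:
Step 1: +5 fires, +2 burnt (F count now 5)
Step 2: +5 fires, +5 burnt (F count now 5)
Step 3: +6 fires, +5 burnt (F count now 6)
Step 4: +3 fires, +6 burnt (F count now 3)
Step 5: +0 fires, +3 burnt (F count now 0)
Fire out after step 5
Initially T: 20, now '.': 29
Total burnt (originally-T cells now '.'): 19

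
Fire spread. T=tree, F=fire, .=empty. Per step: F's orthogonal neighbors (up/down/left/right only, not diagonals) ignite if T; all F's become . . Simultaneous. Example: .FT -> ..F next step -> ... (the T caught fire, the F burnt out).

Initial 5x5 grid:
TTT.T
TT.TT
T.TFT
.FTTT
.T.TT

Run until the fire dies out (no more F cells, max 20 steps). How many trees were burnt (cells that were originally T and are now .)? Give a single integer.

Step 1: +6 fires, +2 burnt (F count now 6)
Step 2: +3 fires, +6 burnt (F count now 3)
Step 3: +2 fires, +3 burnt (F count now 2)
Step 4: +0 fires, +2 burnt (F count now 0)
Fire out after step 4
Initially T: 17, now '.': 19
Total burnt (originally-T cells now '.'): 11

Answer: 11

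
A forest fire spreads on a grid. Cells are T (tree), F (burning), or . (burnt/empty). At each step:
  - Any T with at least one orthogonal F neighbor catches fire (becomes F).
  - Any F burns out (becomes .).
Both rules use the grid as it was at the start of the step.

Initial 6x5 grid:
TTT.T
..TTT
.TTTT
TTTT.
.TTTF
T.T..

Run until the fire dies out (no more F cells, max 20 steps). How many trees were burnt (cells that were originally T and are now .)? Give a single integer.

Answer: 19

Derivation:
Step 1: +1 fires, +1 burnt (F count now 1)
Step 2: +2 fires, +1 burnt (F count now 2)
Step 3: +4 fires, +2 burnt (F count now 4)
Step 4: +4 fires, +4 burnt (F count now 4)
Step 5: +4 fires, +4 burnt (F count now 4)
Step 6: +2 fires, +4 burnt (F count now 2)
Step 7: +1 fires, +2 burnt (F count now 1)
Step 8: +1 fires, +1 burnt (F count now 1)
Step 9: +0 fires, +1 burnt (F count now 0)
Fire out after step 9
Initially T: 20, now '.': 29
Total burnt (originally-T cells now '.'): 19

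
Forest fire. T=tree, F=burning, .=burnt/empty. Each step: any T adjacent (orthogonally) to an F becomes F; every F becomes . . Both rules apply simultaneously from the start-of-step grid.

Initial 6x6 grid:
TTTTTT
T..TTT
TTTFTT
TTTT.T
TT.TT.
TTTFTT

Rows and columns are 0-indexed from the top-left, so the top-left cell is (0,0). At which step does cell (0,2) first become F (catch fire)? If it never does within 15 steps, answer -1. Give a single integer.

Step 1: cell (0,2)='T' (+7 fires, +2 burnt)
Step 2: cell (0,2)='T' (+8 fires, +7 burnt)
Step 3: cell (0,2)='F' (+8 fires, +8 burnt)
  -> target ignites at step 3
Step 4: cell (0,2)='.' (+5 fires, +8 burnt)
Step 5: cell (0,2)='.' (+1 fires, +5 burnt)
Step 6: cell (0,2)='.' (+0 fires, +1 burnt)
  fire out at step 6

3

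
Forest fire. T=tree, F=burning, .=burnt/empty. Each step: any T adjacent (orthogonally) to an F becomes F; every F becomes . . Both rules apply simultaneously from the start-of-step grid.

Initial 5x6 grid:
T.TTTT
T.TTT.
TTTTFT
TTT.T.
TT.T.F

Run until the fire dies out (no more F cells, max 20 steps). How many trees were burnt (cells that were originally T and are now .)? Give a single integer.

Answer: 20

Derivation:
Step 1: +4 fires, +2 burnt (F count now 4)
Step 2: +3 fires, +4 burnt (F count now 3)
Step 3: +5 fires, +3 burnt (F count now 5)
Step 4: +3 fires, +5 burnt (F count now 3)
Step 5: +3 fires, +3 burnt (F count now 3)
Step 6: +2 fires, +3 burnt (F count now 2)
Step 7: +0 fires, +2 burnt (F count now 0)
Fire out after step 7
Initially T: 21, now '.': 29
Total burnt (originally-T cells now '.'): 20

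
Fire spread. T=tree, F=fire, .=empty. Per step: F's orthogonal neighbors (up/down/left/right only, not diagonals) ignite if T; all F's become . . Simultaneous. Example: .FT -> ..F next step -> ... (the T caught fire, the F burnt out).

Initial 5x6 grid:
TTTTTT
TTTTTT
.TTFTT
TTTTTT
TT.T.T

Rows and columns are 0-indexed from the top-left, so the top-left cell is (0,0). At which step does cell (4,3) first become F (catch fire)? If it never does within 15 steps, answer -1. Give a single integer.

Step 1: cell (4,3)='T' (+4 fires, +1 burnt)
Step 2: cell (4,3)='F' (+8 fires, +4 burnt)
  -> target ignites at step 2
Step 3: cell (4,3)='.' (+6 fires, +8 burnt)
Step 4: cell (4,3)='.' (+6 fires, +6 burnt)
Step 5: cell (4,3)='.' (+2 fires, +6 burnt)
Step 6: cell (4,3)='.' (+0 fires, +2 burnt)
  fire out at step 6

2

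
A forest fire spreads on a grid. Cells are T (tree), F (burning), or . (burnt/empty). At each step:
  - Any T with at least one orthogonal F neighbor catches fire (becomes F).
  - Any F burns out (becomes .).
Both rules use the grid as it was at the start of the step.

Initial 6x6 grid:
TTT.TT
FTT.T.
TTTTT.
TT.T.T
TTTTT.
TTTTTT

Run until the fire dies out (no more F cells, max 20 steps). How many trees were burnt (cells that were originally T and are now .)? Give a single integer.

Answer: 27

Derivation:
Step 1: +3 fires, +1 burnt (F count now 3)
Step 2: +4 fires, +3 burnt (F count now 4)
Step 3: +4 fires, +4 burnt (F count now 4)
Step 4: +3 fires, +4 burnt (F count now 3)
Step 5: +4 fires, +3 burnt (F count now 4)
Step 6: +3 fires, +4 burnt (F count now 3)
Step 7: +3 fires, +3 burnt (F count now 3)
Step 8: +2 fires, +3 burnt (F count now 2)
Step 9: +1 fires, +2 burnt (F count now 1)
Step 10: +0 fires, +1 burnt (F count now 0)
Fire out after step 10
Initially T: 28, now '.': 35
Total burnt (originally-T cells now '.'): 27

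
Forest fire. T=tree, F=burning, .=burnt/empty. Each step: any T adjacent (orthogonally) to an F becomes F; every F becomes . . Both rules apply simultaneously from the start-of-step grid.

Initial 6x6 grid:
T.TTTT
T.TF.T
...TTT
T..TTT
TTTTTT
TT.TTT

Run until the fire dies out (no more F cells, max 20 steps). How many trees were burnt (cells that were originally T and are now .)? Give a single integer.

Answer: 24

Derivation:
Step 1: +3 fires, +1 burnt (F count now 3)
Step 2: +4 fires, +3 burnt (F count now 4)
Step 3: +4 fires, +4 burnt (F count now 4)
Step 4: +5 fires, +4 burnt (F count now 5)
Step 5: +3 fires, +5 burnt (F count now 3)
Step 6: +3 fires, +3 burnt (F count now 3)
Step 7: +2 fires, +3 burnt (F count now 2)
Step 8: +0 fires, +2 burnt (F count now 0)
Fire out after step 8
Initially T: 26, now '.': 34
Total burnt (originally-T cells now '.'): 24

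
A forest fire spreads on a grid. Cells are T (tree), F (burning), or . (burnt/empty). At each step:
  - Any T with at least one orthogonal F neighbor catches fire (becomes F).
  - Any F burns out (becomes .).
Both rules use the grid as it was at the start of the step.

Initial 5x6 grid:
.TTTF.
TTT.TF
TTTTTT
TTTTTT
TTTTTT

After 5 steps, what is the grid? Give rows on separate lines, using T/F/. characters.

Step 1: 3 trees catch fire, 2 burn out
  .TTF..
  TTT.F.
  TTTTTF
  TTTTTT
  TTTTTT
Step 2: 3 trees catch fire, 3 burn out
  .TF...
  TTT...
  TTTTF.
  TTTTTF
  TTTTTT
Step 3: 5 trees catch fire, 3 burn out
  .F....
  TTF...
  TTTF..
  TTTTF.
  TTTTTF
Step 4: 4 trees catch fire, 5 burn out
  ......
  TF....
  TTF...
  TTTF..
  TTTTF.
Step 5: 4 trees catch fire, 4 burn out
  ......
  F.....
  TF....
  TTF...
  TTTF..

......
F.....
TF....
TTF...
TTTF..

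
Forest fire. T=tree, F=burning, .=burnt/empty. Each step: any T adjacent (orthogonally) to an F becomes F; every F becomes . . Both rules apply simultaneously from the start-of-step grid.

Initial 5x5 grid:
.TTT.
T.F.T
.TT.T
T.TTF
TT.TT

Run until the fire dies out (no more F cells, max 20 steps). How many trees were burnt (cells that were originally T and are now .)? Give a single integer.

Answer: 11

Derivation:
Step 1: +5 fires, +2 burnt (F count now 5)
Step 2: +6 fires, +5 burnt (F count now 6)
Step 3: +0 fires, +6 burnt (F count now 0)
Fire out after step 3
Initially T: 15, now '.': 21
Total burnt (originally-T cells now '.'): 11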